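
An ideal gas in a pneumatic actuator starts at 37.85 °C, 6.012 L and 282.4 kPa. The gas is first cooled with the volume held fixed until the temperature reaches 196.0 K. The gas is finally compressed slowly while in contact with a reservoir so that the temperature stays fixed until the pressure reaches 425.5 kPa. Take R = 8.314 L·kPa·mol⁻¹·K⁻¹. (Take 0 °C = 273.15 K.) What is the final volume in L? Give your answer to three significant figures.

V₃ ≈ 2.51 L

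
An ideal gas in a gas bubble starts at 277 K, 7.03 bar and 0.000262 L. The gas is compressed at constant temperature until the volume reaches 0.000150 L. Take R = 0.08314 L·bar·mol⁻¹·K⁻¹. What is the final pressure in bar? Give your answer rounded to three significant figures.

T constant ⇒ Boyle's law P V = const: T₂ = T₁; P₂ = P₁·(V₁/V₂) = 12.28 bar.

P₂ ≈ 12.3 bar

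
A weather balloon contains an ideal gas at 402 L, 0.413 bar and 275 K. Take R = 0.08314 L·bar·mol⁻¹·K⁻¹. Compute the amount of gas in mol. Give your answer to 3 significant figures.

n ≈ 7.26 mol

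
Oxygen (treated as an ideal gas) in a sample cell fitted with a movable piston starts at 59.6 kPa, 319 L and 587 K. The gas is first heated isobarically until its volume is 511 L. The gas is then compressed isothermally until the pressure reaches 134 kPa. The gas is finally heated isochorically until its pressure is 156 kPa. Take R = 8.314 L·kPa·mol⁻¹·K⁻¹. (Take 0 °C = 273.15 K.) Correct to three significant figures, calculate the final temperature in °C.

T₄ ≈ 822 °C

Isobaric, so V/T is constant: P₂ = P₁; T₂ = T₁·(V₂/V₁) = 940.3 K.
Isothermal, so P V is constant: T₃ = T₂; V₃ = V₂·(P₂/P₃) = 227.3 L.
V constant ⇒ P ∝ T: V₄ = V₃; T₄ = T₃·(P₄/P₃) = 1095 K.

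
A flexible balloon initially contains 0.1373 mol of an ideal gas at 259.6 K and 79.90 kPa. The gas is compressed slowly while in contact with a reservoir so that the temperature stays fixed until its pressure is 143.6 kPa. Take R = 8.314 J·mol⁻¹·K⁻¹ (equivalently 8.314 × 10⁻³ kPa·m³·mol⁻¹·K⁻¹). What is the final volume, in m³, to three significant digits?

From PV = nRT: V₁ = nRT₁/P₁ = 0.003709 m³.
T constant ⇒ Boyle's law P V = const: T₂ = T₁; V₂ = V₁·(P₁/P₂) = 0.002064 m³.

V₂ ≈ 0.00206 m³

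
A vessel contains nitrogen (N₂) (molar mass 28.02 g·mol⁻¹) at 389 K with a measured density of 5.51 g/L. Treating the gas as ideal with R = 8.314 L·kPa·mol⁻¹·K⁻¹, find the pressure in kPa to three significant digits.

ρ = PM/(RT) ⇒ P = ρRT/M = (5.51 × 8.314 × 389.0) / 28.02

P ≈ 636 kPa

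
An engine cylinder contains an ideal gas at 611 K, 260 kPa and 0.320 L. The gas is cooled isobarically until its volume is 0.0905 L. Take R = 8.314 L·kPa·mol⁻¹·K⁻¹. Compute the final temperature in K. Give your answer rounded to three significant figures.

T₂ ≈ 173 K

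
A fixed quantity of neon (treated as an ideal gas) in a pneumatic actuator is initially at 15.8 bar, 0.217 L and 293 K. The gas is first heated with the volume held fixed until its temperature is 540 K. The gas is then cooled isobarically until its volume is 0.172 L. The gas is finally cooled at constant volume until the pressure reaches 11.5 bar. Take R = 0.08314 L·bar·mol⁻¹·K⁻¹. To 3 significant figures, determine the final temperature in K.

T₄ ≈ 169 K

Isochoric, so P/T is constant: V₂ = V₁; P₂ = P₁·(T₂/T₁) = 29.12 bar.
P constant ⇒ V ∝ T: P₃ = P₂; T₃ = T₂·(V₃/V₂) = 428.0 K.
Isochoric, so P/T is constant: V₄ = V₃; T₄ = T₃·(P₄/P₃) = 169.0 K.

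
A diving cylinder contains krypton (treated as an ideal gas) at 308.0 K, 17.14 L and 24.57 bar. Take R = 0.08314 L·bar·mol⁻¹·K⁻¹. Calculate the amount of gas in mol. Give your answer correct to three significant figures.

n ≈ 16.4 mol

PV = nRT ⇒ n = PV/(RT) = (24.57 × 17.14) / (0.08314 × 308.0)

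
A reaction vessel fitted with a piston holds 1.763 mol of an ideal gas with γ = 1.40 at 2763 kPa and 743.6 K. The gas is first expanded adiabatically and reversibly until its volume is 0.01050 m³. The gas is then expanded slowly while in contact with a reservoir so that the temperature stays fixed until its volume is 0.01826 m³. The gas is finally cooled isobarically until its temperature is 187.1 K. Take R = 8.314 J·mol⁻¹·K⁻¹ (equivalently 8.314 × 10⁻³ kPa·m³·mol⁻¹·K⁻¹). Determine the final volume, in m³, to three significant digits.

From PV = nRT: V₁ = nRT₁/P₁ = 0.003945 m³.
Reversible adiabatic, γ = 1.40: T₂ = T₁·(V₁/V₂)^(γ−1) = 502.7 K; P₂ = P₁·(V₁/V₂)^γ = 701.7 kPa.
T constant ⇒ Boyle's law P V = const: T₃ = T₂; P₃ = P₂·(V₂/V₃) = 403.5 kPa.
P constant ⇒ V ∝ T: P₄ = P₃; V₄ = V₃·(T₄/T₃) = 0.006797 m³.

V₄ ≈ 0.00680 m³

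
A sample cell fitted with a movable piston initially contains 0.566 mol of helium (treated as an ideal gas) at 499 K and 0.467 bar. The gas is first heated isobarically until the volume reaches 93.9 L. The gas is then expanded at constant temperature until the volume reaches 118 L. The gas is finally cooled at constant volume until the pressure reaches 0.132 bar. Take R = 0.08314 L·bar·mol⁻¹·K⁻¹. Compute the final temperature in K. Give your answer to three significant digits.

From PV = nRT: V₁ = nRT₁/P₁ = 50.28 L.
Isobaric, so V/T is constant: P₂ = P₁; T₂ = T₁·(V₂/V₁) = 931.9 K.
Isothermal, so P V is constant: T₃ = T₂; P₃ = P₂·(V₂/V₃) = 0.3716 bar.
Isochoric, so P/T is constant: V₄ = V₃; T₄ = T₃·(P₄/P₃) = 331.0 K.

T₄ ≈ 331 K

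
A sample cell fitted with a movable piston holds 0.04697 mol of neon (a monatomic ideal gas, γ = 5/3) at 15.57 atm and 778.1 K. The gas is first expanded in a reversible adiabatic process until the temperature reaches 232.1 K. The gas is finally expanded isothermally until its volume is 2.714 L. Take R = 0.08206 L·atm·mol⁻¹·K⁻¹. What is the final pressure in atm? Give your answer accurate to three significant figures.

From PV = nRT: V₁ = nRT₁/P₁ = 0.1926 L.
Reversible adiabatic, γ = 5/3: P₂ = P₁·(T₂/T₁)^(γ/(γ−1)) = 0.7566 atm; V₂ = V₁·(T₁/T₂)^(1/(γ−1)) = 1.182 L.
Isothermal, so P V is constant: T₃ = T₂; P₃ = P₂·(V₂/V₃) = 0.3296 atm.

P₃ ≈ 0.330 atm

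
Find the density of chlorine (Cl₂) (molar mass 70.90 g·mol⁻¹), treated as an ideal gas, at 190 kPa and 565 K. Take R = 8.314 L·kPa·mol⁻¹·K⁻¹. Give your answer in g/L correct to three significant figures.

ρ = PM/(RT) = (190 × 70.90) / (8.314 × 565.0)

ρ ≈ 2.87 g/L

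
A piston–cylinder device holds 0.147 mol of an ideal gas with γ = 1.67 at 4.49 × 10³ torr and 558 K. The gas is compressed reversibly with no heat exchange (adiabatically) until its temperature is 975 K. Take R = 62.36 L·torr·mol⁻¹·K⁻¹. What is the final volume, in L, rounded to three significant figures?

From PV = nRT: V₁ = nRT₁/P₁ = 1.139 L.
Reversible adiabatic, γ = 1.67: P₂ = P₁·(T₂/T₁)^(γ/(γ−1)) = 1.805e+04 torr; V₂ = V₁·(T₁/T₂)^(1/(γ−1)) = 0.4953 L.

V₂ ≈ 0.495 L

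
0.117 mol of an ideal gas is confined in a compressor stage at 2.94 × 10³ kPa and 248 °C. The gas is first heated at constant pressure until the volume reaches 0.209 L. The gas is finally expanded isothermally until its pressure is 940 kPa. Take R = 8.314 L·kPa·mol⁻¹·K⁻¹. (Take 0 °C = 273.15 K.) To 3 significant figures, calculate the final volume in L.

Convert: T₁ = 521.1 K.
From PV = nRT: V₁ = nRT₁/P₁ = 0.1724 L.
Isobaric, so V/T is constant: P₂ = P₁; T₂ = T₁·(V₂/V₁) = 631.7 K.
T constant ⇒ Boyle's law P V = const: T₃ = T₂; V₃ = V₂·(P₂/P₃) = 0.6537 L.

V₃ ≈ 0.654 L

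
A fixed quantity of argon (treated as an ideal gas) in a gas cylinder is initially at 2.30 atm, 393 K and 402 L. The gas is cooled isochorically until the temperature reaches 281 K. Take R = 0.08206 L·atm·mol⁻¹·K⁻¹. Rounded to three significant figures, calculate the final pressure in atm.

P₂ ≈ 1.64 atm

V constant ⇒ P ∝ T: V₂ = V₁; P₂ = P₁·(T₂/T₁) = 1.645 atm.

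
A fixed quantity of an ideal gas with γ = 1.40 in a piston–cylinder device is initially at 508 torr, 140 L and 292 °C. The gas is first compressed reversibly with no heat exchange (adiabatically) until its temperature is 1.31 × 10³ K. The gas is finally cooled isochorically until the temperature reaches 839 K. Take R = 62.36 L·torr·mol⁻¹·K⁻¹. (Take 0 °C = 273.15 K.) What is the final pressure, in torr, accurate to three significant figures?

P₃ ≈ 6.17e+03 torr

Convert: T₁ = 565.1 K.
Adiabatic (γ = 1.40), T V^(γ−1) and P V^γ constant: P₂ = P₁·(T₂/T₁)^(γ/(γ−1)) = 9633 torr; V₂ = V₁·(T₁/T₂)^(1/(γ−1)) = 17.11 L.
Isochoric, so P/T is constant: V₃ = V₂; P₃ = P₂·(T₃/T₂) = 6169 torr.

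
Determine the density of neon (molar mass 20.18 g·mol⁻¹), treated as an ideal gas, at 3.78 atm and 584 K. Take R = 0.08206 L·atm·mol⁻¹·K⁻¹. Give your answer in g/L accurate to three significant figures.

ρ = PM/(RT) = (3.78 × 20.18) / (0.08206 × 584.0)

ρ ≈ 1.59 g/L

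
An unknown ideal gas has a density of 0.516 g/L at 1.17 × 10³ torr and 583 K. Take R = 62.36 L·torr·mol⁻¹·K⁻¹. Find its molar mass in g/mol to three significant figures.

ρ = PM/(RT) ⇒ M = ρRT/P = (0.516 × 62.36 × 583.0) / 1.17e+03

M ≈ 16.0 g/mol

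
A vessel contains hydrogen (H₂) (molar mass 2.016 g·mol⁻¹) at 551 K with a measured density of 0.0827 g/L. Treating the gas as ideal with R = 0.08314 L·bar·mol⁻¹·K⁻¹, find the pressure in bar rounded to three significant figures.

P ≈ 1.88 bar

ρ = PM/(RT) ⇒ P = ρRT/M = (0.0827 × 0.08314 × 551.0) / 2.016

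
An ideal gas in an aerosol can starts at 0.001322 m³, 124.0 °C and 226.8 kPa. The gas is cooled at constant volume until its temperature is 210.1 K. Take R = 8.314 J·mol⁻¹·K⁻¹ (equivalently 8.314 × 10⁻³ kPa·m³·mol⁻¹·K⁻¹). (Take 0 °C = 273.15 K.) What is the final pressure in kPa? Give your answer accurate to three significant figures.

P₂ ≈ 120 kPa

Convert: T₁ = 397.1 K.
V constant ⇒ P ∝ T: V₂ = V₁; P₂ = P₁·(T₂/T₁) = 120.0 kPa.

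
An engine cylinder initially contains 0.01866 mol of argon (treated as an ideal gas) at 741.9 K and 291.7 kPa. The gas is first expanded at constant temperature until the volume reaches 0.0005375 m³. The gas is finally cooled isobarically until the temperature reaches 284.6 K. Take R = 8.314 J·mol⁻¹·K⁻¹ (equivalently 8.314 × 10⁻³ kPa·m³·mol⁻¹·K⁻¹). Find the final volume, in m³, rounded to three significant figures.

From PV = nRT: V₁ = nRT₁/P₁ = 0.0003946 m³.
Isothermal, so P V is constant: T₂ = T₁; P₂ = P₁·(V₁/V₂) = 214.1 kPa.
Isobaric, so V/T is constant: P₃ = P₂; V₃ = V₂·(T₃/T₂) = 0.0002062 m³.

V₃ ≈ 0.000206 m³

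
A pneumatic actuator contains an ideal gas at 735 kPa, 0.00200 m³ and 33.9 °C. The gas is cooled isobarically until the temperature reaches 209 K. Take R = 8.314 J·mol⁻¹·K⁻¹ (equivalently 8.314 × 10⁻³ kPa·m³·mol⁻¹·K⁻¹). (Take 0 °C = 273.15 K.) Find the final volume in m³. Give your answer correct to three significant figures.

V₂ ≈ 0.00136 m³

Convert: T₁ = 307.0 K.
P constant ⇒ V ∝ T: P₂ = P₁; V₂ = V₁·(T₂/T₁) = 0.001361 m³.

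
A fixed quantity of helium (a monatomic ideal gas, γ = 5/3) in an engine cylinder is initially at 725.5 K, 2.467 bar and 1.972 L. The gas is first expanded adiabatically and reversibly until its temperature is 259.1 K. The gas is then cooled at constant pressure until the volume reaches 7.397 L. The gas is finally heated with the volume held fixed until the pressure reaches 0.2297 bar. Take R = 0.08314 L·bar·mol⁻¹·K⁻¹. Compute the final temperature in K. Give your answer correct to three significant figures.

Reversible adiabatic, γ = 5/3: P₂ = P₁·(T₂/T₁)^(γ/(γ−1)) = 0.1880 bar; V₂ = V₁·(T₁/T₂)^(1/(γ−1)) = 9.240 L.
P constant ⇒ V ∝ T: P₃ = P₂; T₃ = T₂·(V₃/V₂) = 207.4 K.
V constant ⇒ P ∝ T: V₄ = V₃; T₄ = T₃·(P₄/P₃) = 253.4 K.

T₄ ≈ 253 K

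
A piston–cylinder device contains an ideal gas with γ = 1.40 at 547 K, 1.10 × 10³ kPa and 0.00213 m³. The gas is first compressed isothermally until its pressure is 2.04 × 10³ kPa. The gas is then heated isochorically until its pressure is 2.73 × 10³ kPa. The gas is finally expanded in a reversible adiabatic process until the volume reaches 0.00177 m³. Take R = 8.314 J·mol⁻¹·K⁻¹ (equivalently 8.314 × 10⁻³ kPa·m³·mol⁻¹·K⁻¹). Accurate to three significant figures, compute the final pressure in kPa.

P₄ ≈ 1.49e+03 kPa

Isothermal, so P V is constant: T₂ = T₁; V₂ = V₁·(P₁/P₂) = 0.001149 m³.
Isochoric, so P/T is constant: V₃ = V₂; T₃ = T₂·(P₃/P₂) = 732.0 K.
Adiabatic (γ = 1.40), T V^(γ−1) and P V^γ constant: T₄ = T₃·(V₃/V₄)^(γ−1) = 615.7 K; P₄ = P₃·(V₃/V₄)^γ = 1490 kPa.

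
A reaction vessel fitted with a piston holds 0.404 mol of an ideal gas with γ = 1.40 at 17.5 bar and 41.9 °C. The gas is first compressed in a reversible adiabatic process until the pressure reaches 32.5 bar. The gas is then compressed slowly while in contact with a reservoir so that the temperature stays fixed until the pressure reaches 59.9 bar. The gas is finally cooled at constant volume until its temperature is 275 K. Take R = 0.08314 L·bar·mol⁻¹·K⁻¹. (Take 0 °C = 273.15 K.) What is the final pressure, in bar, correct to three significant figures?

Convert: T₁ = 315.0 K.
From PV = nRT: V₁ = nRT₁/P₁ = 0.6047 L.
Adiabatic (γ = 1.40), T V^(γ−1) and P V^γ constant: T₂ = T₁·(P₂/P₁)^((γ−1)/γ) = 376.0 K; V₂ = V₁·(P₁/P₂)^(1/γ) = 0.3886 L.
Isothermal, so P V is constant: T₃ = T₂; V₃ = V₂·(P₂/P₃) = 0.2108 L.
V constant ⇒ P ∝ T: V₄ = V₃; P₄ = P₃·(T₄/T₃) = 43.81 bar.

P₄ ≈ 43.8 bar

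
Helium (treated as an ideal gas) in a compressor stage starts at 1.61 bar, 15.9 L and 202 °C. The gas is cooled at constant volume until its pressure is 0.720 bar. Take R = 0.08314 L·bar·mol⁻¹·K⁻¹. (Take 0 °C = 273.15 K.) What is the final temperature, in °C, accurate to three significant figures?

T₂ ≈ -60.7 °C

Convert: T₁ = 475.1 K.
V constant ⇒ P ∝ T: V₂ = V₁; T₂ = T₁·(P₂/P₁) = 212.5 K.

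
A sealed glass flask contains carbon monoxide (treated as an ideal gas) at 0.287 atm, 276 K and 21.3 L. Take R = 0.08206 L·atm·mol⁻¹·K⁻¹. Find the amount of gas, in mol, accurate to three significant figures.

PV = nRT ⇒ n = PV/(RT) = (0.287 × 21.3) / (0.08206 × 276)

n ≈ 0.270 mol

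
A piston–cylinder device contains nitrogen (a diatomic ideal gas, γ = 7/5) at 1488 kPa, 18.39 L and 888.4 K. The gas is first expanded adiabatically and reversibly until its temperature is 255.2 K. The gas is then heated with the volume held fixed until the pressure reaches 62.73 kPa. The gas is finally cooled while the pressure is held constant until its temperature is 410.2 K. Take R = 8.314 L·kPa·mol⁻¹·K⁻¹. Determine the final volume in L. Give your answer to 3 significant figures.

Adiabatic (γ = 7/5), T V^(γ−1) and P V^γ constant: P₂ = P₁·(T₂/T₁)^(γ/(γ−1)) = 18.90 kPa; V₂ = V₁·(T₁/T₂)^(1/(γ−1)) = 415.8 L.
V constant ⇒ P ∝ T: V₃ = V₂; T₃ = T₂·(P₃/P₂) = 846.8 K.
P constant ⇒ V ∝ T: P₄ = P₃; V₄ = V₃·(T₄/T₃) = 201.4 L.

V₄ ≈ 201 L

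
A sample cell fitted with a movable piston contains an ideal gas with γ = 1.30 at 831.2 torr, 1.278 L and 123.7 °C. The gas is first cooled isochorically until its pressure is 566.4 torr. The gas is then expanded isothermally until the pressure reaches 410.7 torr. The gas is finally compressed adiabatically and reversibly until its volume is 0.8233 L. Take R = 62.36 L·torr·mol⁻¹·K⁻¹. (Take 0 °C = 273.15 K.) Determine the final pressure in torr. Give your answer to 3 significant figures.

Convert: T₁ = 396.8 K.
Isochoric, so P/T is constant: V₂ = V₁; T₂ = T₁·(P₂/P₁) = 270.4 K.
T constant ⇒ Boyle's law P V = const: T₃ = T₂; V₃ = V₂·(P₂/P₃) = 1.763 L.
Reversible adiabatic, γ = 1.30: T₄ = T₃·(V₃/V₄)^(γ−1) = 339.8 K; P₄ = P₃·(V₃/V₄)^γ = 1105 torr.

P₄ ≈ 1.10e+03 torr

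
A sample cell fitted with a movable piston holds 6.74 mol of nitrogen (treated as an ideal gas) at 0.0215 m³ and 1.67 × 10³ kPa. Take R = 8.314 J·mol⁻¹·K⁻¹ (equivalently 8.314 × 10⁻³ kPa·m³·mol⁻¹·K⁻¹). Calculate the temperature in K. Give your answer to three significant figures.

PV = nRT ⇒ T = PV/(nR) = (1.67e+03 × 0.0215) / (6.74 × 8.314 × 10⁻³)

T ≈ 641 K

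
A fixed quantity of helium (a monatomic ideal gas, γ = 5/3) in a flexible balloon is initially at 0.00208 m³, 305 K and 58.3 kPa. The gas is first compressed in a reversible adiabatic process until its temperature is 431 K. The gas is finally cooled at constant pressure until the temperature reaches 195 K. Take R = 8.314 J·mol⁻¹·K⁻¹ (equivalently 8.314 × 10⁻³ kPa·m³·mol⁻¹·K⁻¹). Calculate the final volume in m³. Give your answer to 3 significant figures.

V₃ ≈ 0.000560 m³

Reversible adiabatic, γ = 5/3: P₂ = P₁·(T₂/T₁)^(γ/(γ−1)) = 138.4 kPa; V₂ = V₁·(T₁/T₂)^(1/(γ−1)) = 0.001238 m³.
Isobaric, so V/T is constant: P₃ = P₂; V₃ = V₂·(T₃/T₂) = 0.0005602 m³.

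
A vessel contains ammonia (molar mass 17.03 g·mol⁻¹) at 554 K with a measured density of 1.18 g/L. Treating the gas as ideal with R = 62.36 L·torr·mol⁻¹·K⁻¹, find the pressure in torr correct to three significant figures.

P ≈ 2.39e+03 torr

ρ = PM/(RT) ⇒ P = ρRT/M = (1.18 × 62.36 × 554.0) / 17.03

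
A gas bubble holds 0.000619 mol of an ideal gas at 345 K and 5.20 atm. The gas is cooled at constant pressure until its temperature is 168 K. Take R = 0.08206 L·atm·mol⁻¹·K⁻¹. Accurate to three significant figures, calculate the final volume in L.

V₂ ≈ 0.00164 L

From PV = nRT: V₁ = nRT₁/P₁ = 0.003370 L.
Isobaric, so V/T is constant: P₂ = P₁; V₂ = V₁·(T₂/T₁) = 0.001641 L.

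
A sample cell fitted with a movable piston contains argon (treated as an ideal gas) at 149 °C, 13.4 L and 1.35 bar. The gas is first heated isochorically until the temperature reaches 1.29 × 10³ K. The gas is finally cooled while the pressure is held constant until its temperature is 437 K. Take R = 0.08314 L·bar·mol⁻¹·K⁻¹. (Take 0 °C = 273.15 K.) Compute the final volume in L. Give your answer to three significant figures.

V₃ ≈ 4.54 L

Convert: T₁ = 422.1 K.
V constant ⇒ P ∝ T: V₂ = V₁; P₂ = P₁·(T₂/T₁) = 4.125 bar.
P constant ⇒ V ∝ T: P₃ = P₂; V₃ = V₂·(T₃/T₂) = 4.539 L.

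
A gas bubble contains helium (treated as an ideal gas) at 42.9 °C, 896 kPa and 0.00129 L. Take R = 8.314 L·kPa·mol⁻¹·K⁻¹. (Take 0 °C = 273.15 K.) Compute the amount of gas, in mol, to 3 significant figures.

Convert: T = 316.05 K.
PV = nRT ⇒ n = PV/(RT) = (896 × 0.00129) / (8.314 × 316.05)

n ≈ 0.000440 mol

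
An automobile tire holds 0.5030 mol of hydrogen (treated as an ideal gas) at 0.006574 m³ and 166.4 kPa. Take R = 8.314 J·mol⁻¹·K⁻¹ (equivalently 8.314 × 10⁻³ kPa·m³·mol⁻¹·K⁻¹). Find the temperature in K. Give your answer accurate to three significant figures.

PV = nRT ⇒ T = PV/(nR) = (166.4 × 0.006574) / (0.5030 × 8.314 × 10⁻³)

T ≈ 262 K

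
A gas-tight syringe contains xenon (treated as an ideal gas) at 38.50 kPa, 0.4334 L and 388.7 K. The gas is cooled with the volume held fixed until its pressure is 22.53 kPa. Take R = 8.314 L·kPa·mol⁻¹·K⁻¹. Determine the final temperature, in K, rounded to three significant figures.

T₂ ≈ 227 K

Isochoric, so P/T is constant: V₂ = V₁; T₂ = T₁·(P₂/P₁) = 227.5 K.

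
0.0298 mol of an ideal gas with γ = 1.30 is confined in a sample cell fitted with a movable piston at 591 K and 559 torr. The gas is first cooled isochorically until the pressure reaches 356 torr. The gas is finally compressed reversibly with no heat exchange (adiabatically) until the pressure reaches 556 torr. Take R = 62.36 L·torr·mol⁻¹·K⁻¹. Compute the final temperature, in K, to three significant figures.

T₃ ≈ 417 K

From PV = nRT: V₁ = nRT₁/P₁ = 1.965 L.
Isochoric, so P/T is constant: V₂ = V₁; T₂ = T₁·(P₂/P₁) = 376.4 K.
Adiabatic (γ = 1.30), T V^(γ−1) and P V^γ constant: T₃ = T₂·(P₃/P₂)^((γ−1)/γ) = 417.2 K; V₃ = V₂·(P₂/P₃)^(1/γ) = 1.394 L.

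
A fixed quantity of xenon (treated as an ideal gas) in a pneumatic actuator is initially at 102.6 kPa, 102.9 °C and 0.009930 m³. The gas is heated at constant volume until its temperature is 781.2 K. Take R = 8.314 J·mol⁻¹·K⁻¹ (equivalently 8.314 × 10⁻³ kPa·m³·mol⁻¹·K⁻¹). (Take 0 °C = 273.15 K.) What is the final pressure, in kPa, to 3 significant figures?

Convert: T₁ = 376.0 K.
Isochoric, so P/T is constant: V₂ = V₁; P₂ = P₁·(T₂/T₁) = 213.1 kPa.

P₂ ≈ 213 kPa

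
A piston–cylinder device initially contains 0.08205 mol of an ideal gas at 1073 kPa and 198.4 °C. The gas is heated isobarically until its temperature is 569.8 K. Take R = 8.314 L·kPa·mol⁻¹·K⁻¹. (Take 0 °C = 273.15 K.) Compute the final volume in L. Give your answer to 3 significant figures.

V₂ ≈ 0.362 L

Convert: T₁ = 471.5 K.
From PV = nRT: V₁ = nRT₁/P₁ = 0.2998 L.
P constant ⇒ V ∝ T: P₂ = P₁; V₂ = V₁·(T₂/T₁) = 0.3623 L.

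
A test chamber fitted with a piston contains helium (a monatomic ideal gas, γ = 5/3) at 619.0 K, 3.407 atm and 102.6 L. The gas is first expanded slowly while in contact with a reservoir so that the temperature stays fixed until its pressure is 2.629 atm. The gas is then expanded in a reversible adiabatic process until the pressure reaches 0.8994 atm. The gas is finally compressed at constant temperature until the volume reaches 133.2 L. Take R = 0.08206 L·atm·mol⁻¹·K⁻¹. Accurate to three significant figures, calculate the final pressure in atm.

P₄ ≈ 1.71 atm

Isothermal, so P V is constant: T₂ = T₁; V₂ = V₁·(P₁/P₂) = 133.0 L.
Reversible adiabatic, γ = 5/3: T₃ = T₂·(P₃/P₂)^((γ−1)/γ) = 403.0 K; V₃ = V₂·(P₂/P₃)^(1/γ) = 253.1 L.
T constant ⇒ Boyle's law P V = const: T₄ = T₃; P₄ = P₃·(V₃/V₄) = 1.709 atm.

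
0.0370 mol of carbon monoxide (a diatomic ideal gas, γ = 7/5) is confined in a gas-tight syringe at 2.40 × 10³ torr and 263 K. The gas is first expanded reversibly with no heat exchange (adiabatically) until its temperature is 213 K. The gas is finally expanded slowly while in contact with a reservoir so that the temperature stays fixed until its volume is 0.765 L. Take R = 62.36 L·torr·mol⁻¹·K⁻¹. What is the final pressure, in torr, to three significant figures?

From PV = nRT: V₁ = nRT₁/P₁ = 0.2528 L.
Adiabatic (γ = 7/5), T V^(γ−1) and P V^γ constant: P₂ = P₁·(T₂/T₁)^(γ/(γ−1)) = 1147 torr; V₂ = V₁·(T₁/T₂)^(1/(γ−1)) = 0.4283 L.
T constant ⇒ Boyle's law P V = const: T₃ = T₂; P₃ = P₂·(V₂/V₃) = 642.4 torr.

P₃ ≈ 642 torr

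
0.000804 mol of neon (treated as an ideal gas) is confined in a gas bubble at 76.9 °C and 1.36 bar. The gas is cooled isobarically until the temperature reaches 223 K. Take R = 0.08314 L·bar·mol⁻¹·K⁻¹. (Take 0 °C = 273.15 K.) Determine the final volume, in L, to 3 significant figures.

V₂ ≈ 0.0110 L

Convert: T₁ = 350.0 K.
From PV = nRT: V₁ = nRT₁/P₁ = 0.01721 L.
P constant ⇒ V ∝ T: P₂ = P₁; V₂ = V₁·(T₂/T₁) = 0.01096 L.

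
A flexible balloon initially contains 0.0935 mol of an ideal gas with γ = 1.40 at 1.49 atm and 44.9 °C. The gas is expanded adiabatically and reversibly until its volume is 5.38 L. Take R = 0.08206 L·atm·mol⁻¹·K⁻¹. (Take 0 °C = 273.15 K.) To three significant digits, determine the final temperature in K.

Convert: T₁ = 318.0 K.
From PV = nRT: V₁ = nRT₁/P₁ = 1.638 L.
Adiabatic (γ = 1.40), T V^(γ−1) and P V^γ constant: T₂ = T₁·(V₁/V₂)^(γ−1) = 197.6 K; P₂ = P₁·(V₁/V₂)^γ = 0.2819 atm.

T₂ ≈ 198 K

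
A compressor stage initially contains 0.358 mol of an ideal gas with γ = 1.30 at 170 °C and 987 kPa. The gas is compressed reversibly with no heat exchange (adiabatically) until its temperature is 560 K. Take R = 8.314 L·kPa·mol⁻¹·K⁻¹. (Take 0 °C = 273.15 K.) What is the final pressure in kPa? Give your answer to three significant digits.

Convert: T₁ = 443.1 K.
From PV = nRT: V₁ = nRT₁/P₁ = 1.336 L.
Adiabatic (γ = 1.30), T V^(γ−1) and P V^γ constant: P₂ = P₁·(T₂/T₁)^(γ/(γ−1)) = 2721 kPa; V₂ = V₁·(T₁/T₂)^(1/(γ−1)) = 0.6125 L.

P₂ ≈ 2.72e+03 kPa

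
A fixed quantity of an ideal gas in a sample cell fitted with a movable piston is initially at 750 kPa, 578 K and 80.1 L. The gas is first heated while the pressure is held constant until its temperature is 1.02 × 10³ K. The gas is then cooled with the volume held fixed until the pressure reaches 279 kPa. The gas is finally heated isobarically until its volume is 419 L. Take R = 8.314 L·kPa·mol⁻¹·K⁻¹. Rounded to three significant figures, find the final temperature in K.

P constant ⇒ V ∝ T: P₂ = P₁; V₂ = V₁·(T₂/T₁) = 141.4 L.
V constant ⇒ P ∝ T: V₃ = V₂; T₃ = T₂·(P₃/P₂) = 379.4 K.
Isobaric, so V/T is constant: P₄ = P₃; T₄ = T₃·(V₄/V₃) = 1125 K.

T₄ ≈ 1.12e+03 K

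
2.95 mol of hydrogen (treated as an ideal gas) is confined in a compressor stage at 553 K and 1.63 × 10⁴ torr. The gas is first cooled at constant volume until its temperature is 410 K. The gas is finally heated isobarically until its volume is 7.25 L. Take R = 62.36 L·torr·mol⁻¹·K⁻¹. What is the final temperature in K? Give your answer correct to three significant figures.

From PV = nRT: V₁ = nRT₁/P₁ = 6.241 L.
Isochoric, so P/T is constant: V₂ = V₁; P₂ = P₁·(T₂/T₁) = 1.208e+04 torr.
P constant ⇒ V ∝ T: P₃ = P₂; T₃ = T₂·(V₃/V₂) = 476.3 K.

T₃ ≈ 476 K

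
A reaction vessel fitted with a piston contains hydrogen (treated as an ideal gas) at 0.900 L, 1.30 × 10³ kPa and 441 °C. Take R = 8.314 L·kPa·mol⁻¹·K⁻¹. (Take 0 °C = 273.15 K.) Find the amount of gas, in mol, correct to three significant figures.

Convert: T = 714.15 K.
PV = nRT ⇒ n = PV/(RT) = (1.30e+03 × 0.900) / (8.314 × 714.15)

n ≈ 0.197 mol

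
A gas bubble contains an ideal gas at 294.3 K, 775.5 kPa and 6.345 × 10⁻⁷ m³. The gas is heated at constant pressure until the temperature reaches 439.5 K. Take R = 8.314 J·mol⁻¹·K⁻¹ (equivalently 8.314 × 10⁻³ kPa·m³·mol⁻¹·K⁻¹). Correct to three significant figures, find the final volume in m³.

V₂ ≈ 9.48e-07 m³

Isobaric, so V/T is constant: P₂ = P₁; V₂ = V₁·(T₂/T₁) = 9.475e-07 m³.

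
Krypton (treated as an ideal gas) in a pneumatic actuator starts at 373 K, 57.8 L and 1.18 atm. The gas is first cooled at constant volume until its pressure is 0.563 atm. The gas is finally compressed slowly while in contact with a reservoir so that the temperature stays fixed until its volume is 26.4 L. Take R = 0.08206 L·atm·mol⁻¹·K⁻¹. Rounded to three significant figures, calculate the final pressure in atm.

Isochoric, so P/T is constant: V₂ = V₁; T₂ = T₁·(P₂/P₁) = 178.0 K.
T constant ⇒ Boyle's law P V = const: T₃ = T₂; P₃ = P₂·(V₂/V₃) = 1.233 atm.

P₃ ≈ 1.23 atm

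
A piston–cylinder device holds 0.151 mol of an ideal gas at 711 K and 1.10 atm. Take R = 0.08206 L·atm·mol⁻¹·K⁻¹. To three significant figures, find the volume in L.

PV = nRT ⇒ V = nRT/P = (0.151 × 0.08206 × 711) / 1.10

V ≈ 8.01 L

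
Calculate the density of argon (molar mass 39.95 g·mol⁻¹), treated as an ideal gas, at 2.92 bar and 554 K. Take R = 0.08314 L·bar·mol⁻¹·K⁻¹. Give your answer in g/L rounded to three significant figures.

ρ ≈ 2.53 g/L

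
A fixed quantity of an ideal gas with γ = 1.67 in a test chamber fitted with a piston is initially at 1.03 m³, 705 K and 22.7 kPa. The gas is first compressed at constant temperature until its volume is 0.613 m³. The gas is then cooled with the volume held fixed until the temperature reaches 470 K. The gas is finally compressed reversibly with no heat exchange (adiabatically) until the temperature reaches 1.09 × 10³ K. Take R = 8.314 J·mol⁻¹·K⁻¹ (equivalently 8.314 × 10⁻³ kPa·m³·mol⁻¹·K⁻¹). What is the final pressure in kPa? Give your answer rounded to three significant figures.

Isothermal, so P V is constant: T₂ = T₁; P₂ = P₁·(V₁/V₂) = 38.14 kPa.
Isochoric, so P/T is constant: V₃ = V₂; P₃ = P₂·(T₃/T₂) = 25.43 kPa.
Adiabatic (γ = 1.67), T V^(γ−1) and P V^γ constant: P₄ = P₃·(T₄/T₃)^(γ/(γ−1)) = 207.0 kPa; V₄ = V₃·(T₃/T₄)^(1/(γ−1)) = 0.1747 m³.

P₄ ≈ 207 kPa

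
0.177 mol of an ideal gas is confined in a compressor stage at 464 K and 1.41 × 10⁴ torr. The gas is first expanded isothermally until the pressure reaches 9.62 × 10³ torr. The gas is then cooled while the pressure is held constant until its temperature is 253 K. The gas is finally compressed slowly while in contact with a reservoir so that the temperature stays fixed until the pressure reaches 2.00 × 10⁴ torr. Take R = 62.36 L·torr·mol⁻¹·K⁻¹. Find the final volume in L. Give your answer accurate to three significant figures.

V₄ ≈ 0.140 L

From PV = nRT: V₁ = nRT₁/P₁ = 0.3632 L.
T constant ⇒ Boyle's law P V = const: T₂ = T₁; V₂ = V₁·(P₁/P₂) = 0.5324 L.
P constant ⇒ V ∝ T: P₃ = P₂; V₃ = V₂·(T₃/T₂) = 0.2903 L.
Isothermal, so P V is constant: T₄ = T₃; V₄ = V₃·(P₃/P₄) = 0.1396 L.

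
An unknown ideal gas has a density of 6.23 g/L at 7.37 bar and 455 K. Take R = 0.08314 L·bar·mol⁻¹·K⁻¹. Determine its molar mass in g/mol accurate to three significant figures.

ρ = PM/(RT) ⇒ M = ρRT/P = (6.23 × 0.08314 × 455.0) / 7.37

M ≈ 32.0 g/mol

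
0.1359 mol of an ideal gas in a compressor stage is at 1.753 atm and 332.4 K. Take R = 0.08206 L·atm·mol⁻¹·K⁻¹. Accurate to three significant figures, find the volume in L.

PV = nRT ⇒ V = nRT/P = (0.1359 × 0.08206 × 332.4) / 1.753

V ≈ 2.11 L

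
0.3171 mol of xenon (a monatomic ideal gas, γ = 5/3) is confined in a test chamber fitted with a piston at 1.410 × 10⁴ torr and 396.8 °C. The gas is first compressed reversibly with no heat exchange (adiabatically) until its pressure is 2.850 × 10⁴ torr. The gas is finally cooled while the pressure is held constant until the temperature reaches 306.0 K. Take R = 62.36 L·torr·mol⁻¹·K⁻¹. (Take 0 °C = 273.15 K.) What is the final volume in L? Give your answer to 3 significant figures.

Convert: T₁ = 670.0 K.
From PV = nRT: V₁ = nRT₁/P₁ = 0.9396 L.
Adiabatic (γ = 5/3), T V^(γ−1) and P V^γ constant: T₂ = T₁·(P₂/P₁)^((γ−1)/γ) = 887.8 K; V₂ = V₁·(P₁/P₂)^(1/γ) = 0.6160 L.
P constant ⇒ V ∝ T: P₃ = P₂; V₃ = V₂·(T₃/T₂) = 0.2123 L.

V₃ ≈ 0.212 L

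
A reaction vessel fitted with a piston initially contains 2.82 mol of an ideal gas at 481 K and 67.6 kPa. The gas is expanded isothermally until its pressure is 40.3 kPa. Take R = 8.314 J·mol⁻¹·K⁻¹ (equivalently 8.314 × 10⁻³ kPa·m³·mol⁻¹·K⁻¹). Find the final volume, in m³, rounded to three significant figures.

V₂ ≈ 0.280 m³

From PV = nRT: V₁ = nRT₁/P₁ = 0.1668 m³.
T constant ⇒ Boyle's law P V = const: T₂ = T₁; V₂ = V₁·(P₁/P₂) = 0.2798 m³.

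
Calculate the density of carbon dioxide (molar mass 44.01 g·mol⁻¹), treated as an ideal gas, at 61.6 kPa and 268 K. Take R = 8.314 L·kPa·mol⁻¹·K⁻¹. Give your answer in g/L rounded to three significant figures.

ρ = PM/(RT) = (61.6 × 44.01) / (8.314 × 268.0)

ρ ≈ 1.22 g/L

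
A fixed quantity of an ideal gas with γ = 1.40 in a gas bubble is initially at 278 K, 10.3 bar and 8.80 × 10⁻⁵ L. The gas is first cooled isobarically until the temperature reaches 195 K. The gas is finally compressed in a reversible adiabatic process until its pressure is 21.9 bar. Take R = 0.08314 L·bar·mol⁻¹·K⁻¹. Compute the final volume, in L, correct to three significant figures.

Isobaric, so V/T is constant: P₂ = P₁; V₂ = V₁·(T₂/T₁) = 6.173e-05 L.
Adiabatic (γ = 1.40), T V^(γ−1) and P V^γ constant: T₃ = T₂·(P₃/P₂)^((γ−1)/γ) = 241.9 K; V₃ = V₂·(P₂/P₃)^(1/γ) = 3.601e-05 L.

V₃ ≈ 3.60e-05 L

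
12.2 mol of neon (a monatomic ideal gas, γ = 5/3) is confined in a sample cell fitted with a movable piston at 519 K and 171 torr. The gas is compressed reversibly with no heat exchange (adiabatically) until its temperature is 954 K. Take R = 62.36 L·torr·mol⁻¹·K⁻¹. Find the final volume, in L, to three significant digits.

V₂ ≈ 927 L

From PV = nRT: V₁ = nRT₁/P₁ = 2309 L.
Reversible adiabatic, γ = 5/3: P₂ = P₁·(T₂/T₁)^(γ/(γ−1)) = 783.3 torr; V₂ = V₁·(T₁/T₂)^(1/(γ−1)) = 926.5 L.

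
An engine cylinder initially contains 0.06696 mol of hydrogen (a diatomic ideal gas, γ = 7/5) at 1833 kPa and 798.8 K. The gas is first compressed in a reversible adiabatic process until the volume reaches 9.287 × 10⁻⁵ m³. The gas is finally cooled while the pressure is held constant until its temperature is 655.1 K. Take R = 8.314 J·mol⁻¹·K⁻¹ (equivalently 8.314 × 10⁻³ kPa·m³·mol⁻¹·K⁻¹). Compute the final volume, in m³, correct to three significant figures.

V₃ ≈ 5.19e-05 m³

From PV = nRT: V₁ = nRT₁/P₁ = 0.0002426 m³.
Adiabatic (γ = 7/5), T V^(γ−1) and P V^γ constant: T₂ = T₁·(V₁/V₂)^(γ−1) = 1173 K; P₂ = P₁·(V₁/V₂)^γ = 7031 kPa.
P constant ⇒ V ∝ T: P₃ = P₂; V₃ = V₂·(T₃/T₂) = 5.187e-05 m³.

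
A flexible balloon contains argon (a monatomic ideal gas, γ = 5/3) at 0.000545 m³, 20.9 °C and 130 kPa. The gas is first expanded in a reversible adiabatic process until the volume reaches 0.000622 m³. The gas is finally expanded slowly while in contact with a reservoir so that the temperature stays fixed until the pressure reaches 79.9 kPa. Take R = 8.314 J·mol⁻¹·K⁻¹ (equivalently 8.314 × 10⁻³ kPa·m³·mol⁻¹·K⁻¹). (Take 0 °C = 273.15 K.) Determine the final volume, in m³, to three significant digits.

V₃ ≈ 0.000812 m³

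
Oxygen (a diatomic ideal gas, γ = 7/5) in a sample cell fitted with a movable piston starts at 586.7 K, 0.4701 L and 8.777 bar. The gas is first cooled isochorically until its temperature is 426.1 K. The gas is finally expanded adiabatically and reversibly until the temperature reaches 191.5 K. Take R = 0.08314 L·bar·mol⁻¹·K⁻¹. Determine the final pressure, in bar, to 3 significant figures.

P₃ ≈ 0.388 bar

V constant ⇒ P ∝ T: V₂ = V₁; P₂ = P₁·(T₂/T₁) = 6.374 bar.
Adiabatic (γ = 7/5), T V^(γ−1) and P V^γ constant: P₃ = P₂·(T₃/T₂)^(γ/(γ−1)) = 0.3879 bar; V₃ = V₂·(T₂/T₃)^(1/(γ−1)) = 3.472 L.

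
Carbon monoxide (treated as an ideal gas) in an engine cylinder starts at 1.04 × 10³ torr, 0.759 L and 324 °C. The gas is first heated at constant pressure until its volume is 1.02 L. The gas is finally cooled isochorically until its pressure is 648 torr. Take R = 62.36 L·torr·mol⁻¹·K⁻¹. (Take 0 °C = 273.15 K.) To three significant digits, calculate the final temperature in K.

T₃ ≈ 500 K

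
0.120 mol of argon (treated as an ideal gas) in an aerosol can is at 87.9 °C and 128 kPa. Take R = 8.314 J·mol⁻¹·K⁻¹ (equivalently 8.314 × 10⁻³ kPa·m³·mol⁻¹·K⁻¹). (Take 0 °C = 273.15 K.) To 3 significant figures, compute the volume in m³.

Convert: T = 361.05 K.
PV = nRT ⇒ V = nRT/P = (0.120 × 8.314 × 10⁻³ × 361.05) / 128

V ≈ 0.00281 m³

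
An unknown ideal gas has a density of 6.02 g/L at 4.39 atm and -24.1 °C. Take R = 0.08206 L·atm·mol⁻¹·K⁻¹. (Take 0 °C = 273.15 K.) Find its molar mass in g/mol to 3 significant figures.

M ≈ 28.0 g/mol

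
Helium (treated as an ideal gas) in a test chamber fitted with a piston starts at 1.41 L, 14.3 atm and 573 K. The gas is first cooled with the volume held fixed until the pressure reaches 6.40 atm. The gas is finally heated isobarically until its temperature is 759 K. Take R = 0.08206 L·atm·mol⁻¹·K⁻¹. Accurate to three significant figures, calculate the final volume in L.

Isochoric, so P/T is constant: V₂ = V₁; T₂ = T₁·(P₂/P₁) = 256.4 K.
P constant ⇒ V ∝ T: P₃ = P₂; V₃ = V₂·(T₃/T₂) = 4.173 L.

V₃ ≈ 4.17 L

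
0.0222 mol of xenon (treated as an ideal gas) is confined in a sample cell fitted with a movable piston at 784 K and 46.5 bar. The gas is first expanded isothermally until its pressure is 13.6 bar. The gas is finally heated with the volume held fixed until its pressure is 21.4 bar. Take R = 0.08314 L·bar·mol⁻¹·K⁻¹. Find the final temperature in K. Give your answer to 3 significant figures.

From PV = nRT: V₁ = nRT₁/P₁ = 0.03112 L.
Isothermal, so P V is constant: T₂ = T₁; V₂ = V₁·(P₁/P₂) = 0.1064 L.
Isochoric, so P/T is constant: V₃ = V₂; T₃ = T₂·(P₃/P₂) = 1234 K.

T₃ ≈ 1.23e+03 K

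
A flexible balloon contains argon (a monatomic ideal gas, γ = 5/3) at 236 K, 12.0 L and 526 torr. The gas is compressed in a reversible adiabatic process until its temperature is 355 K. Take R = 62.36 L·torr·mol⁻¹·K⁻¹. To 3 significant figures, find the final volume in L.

V₂ ≈ 6.50 L

Reversible adiabatic, γ = 5/3: P₂ = P₁·(T₂/T₁)^(γ/(γ−1)) = 1460 torr; V₂ = V₁·(T₁/T₂)^(1/(γ−1)) = 6.504 L.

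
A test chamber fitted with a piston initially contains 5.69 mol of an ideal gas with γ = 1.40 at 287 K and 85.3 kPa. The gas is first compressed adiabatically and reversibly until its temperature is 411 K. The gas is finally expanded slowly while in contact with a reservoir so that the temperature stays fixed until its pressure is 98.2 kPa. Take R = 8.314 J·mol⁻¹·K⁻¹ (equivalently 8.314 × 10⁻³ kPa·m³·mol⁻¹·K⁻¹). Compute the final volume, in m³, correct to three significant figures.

V₃ ≈ 0.198 m³

From PV = nRT: V₁ = nRT₁/P₁ = 0.1592 m³.
Adiabatic (γ = 1.40), T V^(γ−1) and P V^γ constant: P₂ = P₁·(T₂/T₁)^(γ/(γ−1)) = 299.8 kPa; V₂ = V₁·(T₁/T₂)^(1/(γ−1)) = 0.06486 m³.
T constant ⇒ Boyle's law P V = const: T₃ = T₂; V₃ = V₂·(P₂/P₃) = 0.1980 m³.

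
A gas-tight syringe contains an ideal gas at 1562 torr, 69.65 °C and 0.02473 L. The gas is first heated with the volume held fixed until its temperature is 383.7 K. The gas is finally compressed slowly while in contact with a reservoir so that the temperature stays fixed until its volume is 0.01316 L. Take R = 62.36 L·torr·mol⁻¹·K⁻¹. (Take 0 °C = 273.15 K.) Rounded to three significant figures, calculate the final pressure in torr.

Convert: T₁ = 342.8 K.
V constant ⇒ P ∝ T: V₂ = V₁; P₂ = P₁·(T₂/T₁) = 1748 torr.
Isothermal, so P V is constant: T₃ = T₂; P₃ = P₂·(V₂/V₃) = 3285 torr.

P₃ ≈ 3.29e+03 torr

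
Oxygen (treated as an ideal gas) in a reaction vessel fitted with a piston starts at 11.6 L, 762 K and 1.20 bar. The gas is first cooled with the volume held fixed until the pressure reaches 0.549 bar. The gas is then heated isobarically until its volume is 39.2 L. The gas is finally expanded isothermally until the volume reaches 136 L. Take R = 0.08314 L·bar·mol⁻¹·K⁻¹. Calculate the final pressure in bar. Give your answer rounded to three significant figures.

V constant ⇒ P ∝ T: V₂ = V₁; T₂ = T₁·(P₂/P₁) = 348.6 K.
Isobaric, so V/T is constant: P₃ = P₂; T₃ = T₂·(V₃/V₂) = 1178 K.
T constant ⇒ Boyle's law P V = const: T₄ = T₃; P₄ = P₃·(V₃/V₄) = 0.1582 bar.

P₄ ≈ 0.158 bar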